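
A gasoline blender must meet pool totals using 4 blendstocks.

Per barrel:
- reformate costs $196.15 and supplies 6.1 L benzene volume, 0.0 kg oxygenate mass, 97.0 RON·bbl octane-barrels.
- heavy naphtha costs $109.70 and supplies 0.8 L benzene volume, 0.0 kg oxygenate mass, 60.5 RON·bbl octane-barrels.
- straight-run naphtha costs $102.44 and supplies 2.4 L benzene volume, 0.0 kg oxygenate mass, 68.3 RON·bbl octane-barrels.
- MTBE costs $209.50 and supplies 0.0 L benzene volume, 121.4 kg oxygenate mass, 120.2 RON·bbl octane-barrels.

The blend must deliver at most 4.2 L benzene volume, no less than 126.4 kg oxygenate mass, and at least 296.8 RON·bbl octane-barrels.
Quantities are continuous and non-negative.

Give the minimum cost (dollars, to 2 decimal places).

$488.25

Let x1 = barrels of reformate, x2 = barrels of heavy naphtha, x3 = barrels of straight-run naphtha, x4 = barrels of MTBE.
Minimise 196.15x1 + 109.7x2 + 102.44x3 + 209.5x4 with:
  6.1x1 + 0.8x2 + 2.4x3 ≤ 4.2   (benzene volume)
  121.4x4 ≥ 126.4   (oxygenate mass)
  97x1 + 60.5x2 + 68.3x3 + 120.2x4 ≥ 296.8   (octane-barrels)
  x1, x2, x3, x4 ≥ 0.
The cheapest feasible vertex uses only straight-run naphtha, MTBE; reformate, heavy naphtha are not used. Binding constraints: benzene volume and octane-barrels.
So straight-run naphtha = 1.75 barrels, MTBE = 1.47483 barrels.
Hence cost = 102.44·1.75 + 209.5·1.47483 = $488.2469.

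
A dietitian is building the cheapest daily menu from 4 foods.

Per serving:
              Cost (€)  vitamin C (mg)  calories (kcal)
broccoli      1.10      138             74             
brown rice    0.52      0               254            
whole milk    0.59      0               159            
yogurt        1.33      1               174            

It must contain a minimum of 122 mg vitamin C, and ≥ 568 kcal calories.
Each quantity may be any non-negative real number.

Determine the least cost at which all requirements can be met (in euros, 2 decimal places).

Set it up as a linear program. Let x1 = servings of broccoli, x2 = servings of brown rice, x3 = servings of whole milk, x4 = servings of yogurt.
Minimise 1.1x1 + 0.52x2 + 0.59x3 + 1.33x4 s.t.:
  138x1 + 1x4 ≥ 122   (vitamin C)
  74x1 + 254x2 + 159x3 + 174x4 ≥ 568   (calories)
  x1, x2, x3, x4 ≥ 0.
The minimum-cost mix takes nothing from whole milk, yogurt — only broccoli, brown rice. The vitamin C and calories requirements are met with equality.
So broccoli = 0.8841 servings, brown rice = 1.979 servings.
Total cost: 1.1·0.8841 + 0.52·1.979 = 2.0016.

€2.00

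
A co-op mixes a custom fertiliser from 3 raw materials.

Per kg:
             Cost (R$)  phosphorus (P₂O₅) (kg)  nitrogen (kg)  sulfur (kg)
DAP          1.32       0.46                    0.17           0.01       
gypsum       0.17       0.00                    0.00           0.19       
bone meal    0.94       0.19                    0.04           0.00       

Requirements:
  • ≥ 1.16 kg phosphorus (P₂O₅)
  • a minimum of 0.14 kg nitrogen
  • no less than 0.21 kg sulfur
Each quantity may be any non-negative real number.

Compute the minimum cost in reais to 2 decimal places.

Set it up as a linear program. Let x1 = kg of DAP, x2 = kg of gypsum, x3 = kg of bone meal.
min 1.32x1 + 0.17x2 + 0.94x3 s.t.:
  0.46x1 + 0.19x3 ≥ 1.16   (phosphorus (P₂O₅))
  0.17x1 + 0.04x3 ≥ 0.14   (nitrogen)
  0.01x1 + 0.19x2 ≥ 0.21   (sulfur)
  x1, x2, x3 ≥ 0.
At the optimum only DAP, gypsum are positive (bone meal = 0). The phosphorus (P₂O₅) and sulfur requirements are met with equality.
That vertex is x1 = 2.522, x2 = 0.9725.
Total cost: 1.32·2.522 + 0.17·0.9725 = 3.4944.

R$3.49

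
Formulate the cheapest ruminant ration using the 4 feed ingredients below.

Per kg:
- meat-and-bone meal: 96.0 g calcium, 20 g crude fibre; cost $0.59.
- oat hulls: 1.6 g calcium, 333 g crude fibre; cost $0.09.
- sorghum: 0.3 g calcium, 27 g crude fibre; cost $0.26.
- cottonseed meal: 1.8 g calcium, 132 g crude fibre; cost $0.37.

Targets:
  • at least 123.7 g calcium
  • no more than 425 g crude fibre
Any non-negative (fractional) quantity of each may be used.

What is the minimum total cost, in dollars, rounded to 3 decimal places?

Let x1 = kg of meat-and-bone meal, x2 = kg of oat hulls, x3 = kg of sorghum, x4 = kg of cottonseed meal.
min 0.59x1 + 0.09x2 + 0.26x3 + 0.37x4 s.t.:
  96x1 + 1.6x2 + 0.3x3 + 1.8x4 ≥ 123.7   (calcium)
  20x1 + 333x2 + 27x3 + 132x4 ≤ 425   (crude fibre)
  x1, x2, x3, x4 ≥ 0.
The optimal basis is {meat-and-bone meal}; oat hulls, sorghum, cottonseed meal drop out. Binding constraint: calcium.
Solving gives x1 = 1.2885.
Hence cost = 0.59·1.2885 = $0.76022.

$0.760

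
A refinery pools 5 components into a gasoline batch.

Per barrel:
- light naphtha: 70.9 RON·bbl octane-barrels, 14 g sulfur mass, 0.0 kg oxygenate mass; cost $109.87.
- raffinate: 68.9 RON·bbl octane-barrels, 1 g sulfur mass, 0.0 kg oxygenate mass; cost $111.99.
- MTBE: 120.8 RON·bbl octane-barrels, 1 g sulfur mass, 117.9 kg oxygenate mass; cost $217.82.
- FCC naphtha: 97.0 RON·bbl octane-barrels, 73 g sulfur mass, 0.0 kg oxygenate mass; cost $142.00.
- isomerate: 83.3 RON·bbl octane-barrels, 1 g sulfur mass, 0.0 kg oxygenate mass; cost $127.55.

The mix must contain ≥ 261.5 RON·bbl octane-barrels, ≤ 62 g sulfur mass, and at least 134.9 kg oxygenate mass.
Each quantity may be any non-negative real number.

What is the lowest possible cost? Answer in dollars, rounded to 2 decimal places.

$432.60

Let x1 = barrels of light naphtha, x2 = barrels of raffinate, x3 = barrels of MTBE, x4 = barrels of FCC naphtha, x5 = barrels of isomerate.
Minimise 109.87x1 + 111.99x2 + 217.82x3 + 142x4 + 127.55x5 s.t.:
  70.9x1 + 68.9x2 + 120.8x3 + 97x4 + 83.3x5 ≥ 261.5   (octane-barrels)
  14x1 + 1x2 + 1x3 + 73x4 + 1x5 ≤ 62   (sulfur mass)
  117.9x3 ≥ 134.9   (oxygenate mass)
  x1, x2, x3, x4, x5 ≥ 0.
At the optimum only MTBE, FCC naphtha, isomerate are positive (light naphtha, raffinate = 0). The octane-barrels, sulfur mass, oxygenate mass requirements are met with equality.
That vertex is x3 = 1.1442, x4 = 0.82655, x5 = 0.51748.
Objective = 217.82·1.1442 + 142·0.82655 + 127.55·0.51748 = 432.6043.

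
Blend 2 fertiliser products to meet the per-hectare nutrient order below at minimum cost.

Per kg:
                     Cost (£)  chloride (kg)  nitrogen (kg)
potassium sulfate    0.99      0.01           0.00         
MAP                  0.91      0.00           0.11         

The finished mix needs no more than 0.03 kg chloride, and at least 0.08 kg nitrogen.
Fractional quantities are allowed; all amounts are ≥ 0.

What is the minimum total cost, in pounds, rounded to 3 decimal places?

£0.662

Let x1 = kg of potassium sulfate, x2 = kg of MAP.
Minimise 0.99x1 + 0.91x2 with:
  0.01x1 ≤ 0.03   (chloride)
  0.11x2 ≥ 0.08   (nitrogen)
  x1, x2 ≥ 0.
The minimum-cost mix takes nothing from potassium sulfate — only MAP. The nitrogen requirement is met with equality.
That vertex is x2 = 0.7273.
Total cost: 0.91·0.7273 = 0.66184.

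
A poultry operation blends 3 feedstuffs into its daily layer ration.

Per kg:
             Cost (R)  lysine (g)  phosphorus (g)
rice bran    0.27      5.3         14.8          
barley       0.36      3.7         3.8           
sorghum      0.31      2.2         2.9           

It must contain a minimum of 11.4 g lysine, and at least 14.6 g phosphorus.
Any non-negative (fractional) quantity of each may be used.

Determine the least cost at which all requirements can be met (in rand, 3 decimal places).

R0.581

Let x1 = kg of rice bran, x2 = kg of barley, x3 = kg of sorghum.
Minimise 0.27x1 + 0.36x2 + 0.31x3 subject to:
  5.3x1 + 3.7x2 + 2.2x3 ≥ 11.4   (lysine)
  14.8x1 + 3.8x2 + 2.9x3 ≥ 14.6   (phosphorus)
  x1, x2, x3 ≥ 0.
The cheapest feasible vertex uses only rice bran; barley, sorghum are not used. Binding constraint: lysine.
Solving gives x1 = 2.151.
Hence cost = 0.27·2.151 = R0.58077.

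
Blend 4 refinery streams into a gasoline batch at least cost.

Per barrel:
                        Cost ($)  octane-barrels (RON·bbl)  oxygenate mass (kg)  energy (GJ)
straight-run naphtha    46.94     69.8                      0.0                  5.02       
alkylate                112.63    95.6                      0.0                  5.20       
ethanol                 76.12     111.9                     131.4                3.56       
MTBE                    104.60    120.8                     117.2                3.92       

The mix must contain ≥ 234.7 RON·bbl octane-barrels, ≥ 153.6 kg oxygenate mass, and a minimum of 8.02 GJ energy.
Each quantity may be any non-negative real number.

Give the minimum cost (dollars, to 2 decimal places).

Let x1 = barrels of straight-run naphtha, x2 = barrels of alkylate, x3 = barrels of ethanol, x4 = barrels of MTBE.
Minimise 46.94x1 + 112.63x2 + 76.12x3 + 104.6x4 with:
  69.8x1 + 95.6x2 + 111.9x3 + 120.8x4 ≥ 234.7   (octane-barrels)
  131.4x3 + 117.2x4 ≥ 153.6   (oxygenate mass)
  5.02x1 + 5.2x2 + 3.56x3 + 3.92x4 ≥ 8.02   (energy)
  x1, x2, x3, x4 ≥ 0.
The optimal basis is {straight-run naphtha, ethanol}; alkylate, MTBE drop out. The octane-barrels and oxygenate mass requirements are met with equality.
Solving gives x1 = 1.4885, x3 = 1.1689.
Hence cost = 46.94·1.4885 + 76.12·1.1689 = $158.8469.

$158.85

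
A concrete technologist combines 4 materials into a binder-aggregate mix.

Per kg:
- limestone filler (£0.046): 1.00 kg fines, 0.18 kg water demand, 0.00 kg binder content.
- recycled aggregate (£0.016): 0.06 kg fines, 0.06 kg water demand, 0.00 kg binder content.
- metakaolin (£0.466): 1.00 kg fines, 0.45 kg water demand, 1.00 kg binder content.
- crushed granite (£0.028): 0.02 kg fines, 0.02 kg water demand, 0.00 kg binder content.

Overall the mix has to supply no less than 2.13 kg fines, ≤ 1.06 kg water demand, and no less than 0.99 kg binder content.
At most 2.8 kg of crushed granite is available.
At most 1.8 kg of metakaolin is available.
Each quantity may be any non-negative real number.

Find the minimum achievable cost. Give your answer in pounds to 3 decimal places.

Let x1 = kg of limestone filler, x2 = kg of recycled aggregate, x3 = kg of metakaolin, x4 = kg of crushed granite.
Minimize 0.046x1 + 0.016x2 + 0.466x3 + 0.028x4 with:
  1x1 + 0.06x2 + 1x3 + 0.02x4 ≥ 2.13   (fines)
  0.18x1 + 0.06x2 + 0.45x3 + 0.02x4 ≤ 1.06   (water demand)
  1x3 ≥ 0.99   (binder content)
  x4 ≤ 2.8
  x3 ≤ 1.8
  x1, x2, x3, x4 ≥ 0.
The cheapest feasible vertex uses only limestone filler, metakaolin; recycled aggregate, crushed granite are not used. Binding constraints: fines and binder content.
Solving gives x1 = 1.14, x3 = 0.99.
Hence cost = 0.046·1.14 + 0.466·0.99 = £0.51378.

£0.514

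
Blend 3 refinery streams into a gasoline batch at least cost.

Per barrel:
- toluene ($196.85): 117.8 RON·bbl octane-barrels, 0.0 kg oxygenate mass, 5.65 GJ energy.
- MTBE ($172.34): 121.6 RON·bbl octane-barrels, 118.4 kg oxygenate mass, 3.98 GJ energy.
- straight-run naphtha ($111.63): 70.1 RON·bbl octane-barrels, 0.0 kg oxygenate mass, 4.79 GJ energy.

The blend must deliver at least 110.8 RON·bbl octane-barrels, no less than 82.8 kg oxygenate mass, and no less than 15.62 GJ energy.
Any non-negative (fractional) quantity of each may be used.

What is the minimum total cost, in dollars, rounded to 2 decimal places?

Let x1 = barrels of toluene, x2 = barrels of MTBE, x3 = barrels of straight-run naphtha.
min 196.85x1 + 172.34x2 + 111.63x3 s.t.:
  117.8x1 + 121.6x2 + 70.1x3 ≥ 110.8   (octane-barrels)
  118.4x2 ≥ 82.8   (oxygenate mass)
  5.65x1 + 3.98x2 + 4.79x3 ≥ 15.62   (energy)
  x1, x2, x3 ≥ 0.
At the optimum only MTBE, straight-run naphtha are positive (toluene = 0). Binding constraints: oxygenate mass and energy.
Optimal quantities: MTBE = 0.69932 barrels, straight-run naphtha = 2.6799 barrels.
Hence cost = 172.34·0.69932 + 111.63·2.6799 = $419.6780.

$419.68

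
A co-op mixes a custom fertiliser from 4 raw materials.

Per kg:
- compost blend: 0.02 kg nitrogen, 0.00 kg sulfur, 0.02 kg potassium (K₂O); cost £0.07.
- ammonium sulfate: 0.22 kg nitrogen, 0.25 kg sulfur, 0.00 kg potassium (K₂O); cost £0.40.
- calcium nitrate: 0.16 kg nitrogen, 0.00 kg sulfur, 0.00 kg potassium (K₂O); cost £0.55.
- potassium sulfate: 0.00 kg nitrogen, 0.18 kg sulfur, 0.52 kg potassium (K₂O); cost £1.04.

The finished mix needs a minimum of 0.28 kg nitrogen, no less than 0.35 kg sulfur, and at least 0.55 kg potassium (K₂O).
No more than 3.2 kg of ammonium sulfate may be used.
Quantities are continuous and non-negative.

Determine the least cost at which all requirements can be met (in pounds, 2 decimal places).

Let x1 = kg of compost blend, x2 = kg of ammonium sulfate, x3 = kg of calcium nitrate, x4 = kg of potassium sulfate.
Minimize 0.07x1 + 0.4x2 + 0.55x3 + 1.04x4 with:
  0.02x1 + 0.22x2 + 0.16x3 ≥ 0.28   (nitrogen)
  0.25x2 + 0.18x4 ≥ 0.35   (sulfur)
  0.02x1 + 0.52x4 ≥ 0.55   (potassium (K₂O))
  x2 ≤ 3.2
  x1, x2, x3, x4 ≥ 0.
The minimum-cost mix takes nothing from calcium nitrate — only compost blend, ammonium sulfate, potassium sulfate. Binding constraints: nitrogen, sulfur, potassium (K₂O).
So compost blend = 5.348 kg, ammonium sulfate = 0.7866 kg, potassium sulfate = 0.852 kg.
Objective = 0.07·5.348 + 0.4·0.7866 + 1.04·0.852 = 1.5751.

£1.58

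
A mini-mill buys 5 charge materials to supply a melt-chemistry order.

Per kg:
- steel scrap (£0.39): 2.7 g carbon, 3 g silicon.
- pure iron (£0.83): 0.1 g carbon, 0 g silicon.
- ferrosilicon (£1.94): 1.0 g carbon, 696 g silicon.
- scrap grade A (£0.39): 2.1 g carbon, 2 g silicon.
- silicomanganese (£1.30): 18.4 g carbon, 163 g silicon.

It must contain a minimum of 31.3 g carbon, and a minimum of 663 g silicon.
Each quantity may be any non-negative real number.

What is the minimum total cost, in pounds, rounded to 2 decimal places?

£3.26

Let x1 = kg of steel scrap, x2 = kg of pure iron, x3 = kg of ferrosilicon, x4 = kg of scrap grade A, x5 = kg of silicomanganese.
Minimise 0.39x1 + 0.83x2 + 1.94x3 + 0.39x4 + 1.3x5 s.t.:
  2.7x1 + 0.1x2 + 1x3 + 2.1x4 + 18.4x5 ≥ 31.3   (carbon)
  3x1 + 696x3 + 2x4 + 163x5 ≥ 663   (silicon)
  x1, x2, x3, x4, x5 ≥ 0.
At the optimum only ferrosilicon, silicomanganese are positive (steel scrap, pure iron, scrap grade A = 0). The carbon and silicon requirements are met with equality.
So ferrosilicon = 0.5613 kg, silicomanganese = 1.671 kg.
Cost = 1.94·0.5613 + 1.3·1.671 = 3.2612.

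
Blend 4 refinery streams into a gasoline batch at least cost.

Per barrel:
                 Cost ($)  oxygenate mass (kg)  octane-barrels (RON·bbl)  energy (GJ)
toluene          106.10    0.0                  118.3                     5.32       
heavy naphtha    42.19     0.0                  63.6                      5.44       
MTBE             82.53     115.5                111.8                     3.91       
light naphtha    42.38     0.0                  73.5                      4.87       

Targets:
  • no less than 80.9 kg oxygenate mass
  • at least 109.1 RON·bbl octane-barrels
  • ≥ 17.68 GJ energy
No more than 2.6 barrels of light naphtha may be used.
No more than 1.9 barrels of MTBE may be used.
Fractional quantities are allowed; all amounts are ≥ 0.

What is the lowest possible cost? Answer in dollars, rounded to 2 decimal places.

Let x1 = barrels of toluene, x2 = barrels of heavy naphtha, x3 = barrels of MTBE, x4 = barrels of light naphtha.
Minimize 106.1x1 + 42.19x2 + 82.53x3 + 42.38x4 subject to:
  115.5x3 ≥ 80.9   (oxygenate mass)
  118.3x1 + 63.6x2 + 111.8x3 + 73.5x4 ≥ 109.1   (octane-barrels)
  5.32x1 + 5.44x2 + 3.91x3 + 4.87x4 ≥ 17.68   (energy)
  x4 ≤ 2.6
  x3 ≤ 1.9
  x1, x2, x3, x4 ≥ 0.
At the optimum only heavy naphtha, MTBE are positive (toluene, light naphtha = 0). The oxygenate mass and energy requirements are met with equality.
Solving gives x2 = 2.74656, x3 = 0.700433.
Objective = 42.19·2.74656 + 82.53·0.700433 = 173.6841.

$173.68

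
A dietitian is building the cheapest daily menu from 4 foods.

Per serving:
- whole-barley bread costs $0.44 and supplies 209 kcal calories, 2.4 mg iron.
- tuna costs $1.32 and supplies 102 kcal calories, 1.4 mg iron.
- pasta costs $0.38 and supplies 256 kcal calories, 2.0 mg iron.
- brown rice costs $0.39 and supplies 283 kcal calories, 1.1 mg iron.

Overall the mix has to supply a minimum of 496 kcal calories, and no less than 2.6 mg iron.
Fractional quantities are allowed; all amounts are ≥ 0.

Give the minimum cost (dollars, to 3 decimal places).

$0.702

Let x1 = servings of whole-barley bread, x2 = servings of tuna, x3 = servings of pasta, x4 = servings of brown rice.
min 0.44x1 + 1.32x2 + 0.38x3 + 0.39x4 s.t.:
  209x1 + 102x2 + 256x3 + 283x4 ≥ 496   (calories)
  2.4x1 + 1.4x2 + 2x3 + 1.1x4 ≥ 2.6   (iron)
  x1, x2, x3, x4 ≥ 0.
At the optimum only pasta, brown rice are positive (whole-barley bread, tuna = 0). There the calories and iron constraints are tight.
Optimal quantities: pasta = 0.6688 servings, brown rice = 1.148 servings.
Objective = 0.38·0.6688 + 0.39·1.148 = 0.70186.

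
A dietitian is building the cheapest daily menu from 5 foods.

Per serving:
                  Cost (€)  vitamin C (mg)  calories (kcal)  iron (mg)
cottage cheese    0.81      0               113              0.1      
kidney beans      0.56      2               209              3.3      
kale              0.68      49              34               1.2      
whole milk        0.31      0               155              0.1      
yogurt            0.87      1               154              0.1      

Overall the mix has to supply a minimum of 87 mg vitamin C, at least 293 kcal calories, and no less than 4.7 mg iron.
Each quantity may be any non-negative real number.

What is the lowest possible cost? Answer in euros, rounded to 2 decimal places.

Treat it as an LP. Let x1 = servings of cottage cheese, x2 = servings of kidney beans, x3 = servings of kale, x4 = servings of whole milk, x5 = servings of yogurt.
min 0.81x1 + 0.56x2 + 0.68x3 + 0.31x4 + 0.87x5 subject to:
  2x2 + 49x3 + 1x5 ≥ 87   (vitamin C)
  113x1 + 209x2 + 34x3 + 155x4 + 154x5 ≥ 293   (calories)
  0.1x1 + 3.3x2 + 1.2x3 + 0.1x4 + 0.1x5 ≥ 4.7   (iron)
  x1, x2, x3, x4, x5 ≥ 0.
At the optimum only kidney beans, kale, whole milk are positive (cottage cheese, yogurt = 0). Binding constraints: vitamin C, calories, iron.
Solving gives x2 = 0.7761, x3 = 1.744, x4 = 0.4613.
Cost = 0.56·0.7761 + 0.68·1.744 + 0.31·0.4613 = 1.7635.

€1.76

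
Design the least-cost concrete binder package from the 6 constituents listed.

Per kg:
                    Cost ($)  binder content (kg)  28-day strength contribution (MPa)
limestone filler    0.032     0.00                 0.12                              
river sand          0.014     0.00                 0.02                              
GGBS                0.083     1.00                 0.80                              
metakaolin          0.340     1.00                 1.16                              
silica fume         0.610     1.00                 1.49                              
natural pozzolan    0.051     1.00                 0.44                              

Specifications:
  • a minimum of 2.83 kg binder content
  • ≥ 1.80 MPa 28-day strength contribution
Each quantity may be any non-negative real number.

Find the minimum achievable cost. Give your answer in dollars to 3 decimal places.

$0.194

Set it up as a linear program. Let x1 = kg of limestone filler, x2 = kg of river sand, x3 = kg of GGBS, x4 = kg of metakaolin, x5 = kg of silica fume, x6 = kg of natural pozzolan.
Minimize 0.032x1 + 0.014x2 + 0.083x3 + 0.34x4 + 0.61x5 + 0.051x6 with:
  1x3 + 1x4 + 1x5 + 1x6 ≥ 2.83   (binder content)
  0.12x1 + 0.02x2 + 0.8x3 + 1.16x4 + 1.49x5 + 0.44x6 ≥ 1.8   (28-day strength contribution)
  x1, x2, x3, x4, x5, x6 ≥ 0.
The cheapest feasible vertex uses only GGBS, natural pozzolan; limestone filler, river sand, metakaolin, silica fume are not used. The binder content and 28-day strength contribution requirements are met with equality.
That vertex is x3 = 1.541, x6 = 1.289.
Hence cost = 0.083·1.541 + 0.051·1.289 = $0.19364.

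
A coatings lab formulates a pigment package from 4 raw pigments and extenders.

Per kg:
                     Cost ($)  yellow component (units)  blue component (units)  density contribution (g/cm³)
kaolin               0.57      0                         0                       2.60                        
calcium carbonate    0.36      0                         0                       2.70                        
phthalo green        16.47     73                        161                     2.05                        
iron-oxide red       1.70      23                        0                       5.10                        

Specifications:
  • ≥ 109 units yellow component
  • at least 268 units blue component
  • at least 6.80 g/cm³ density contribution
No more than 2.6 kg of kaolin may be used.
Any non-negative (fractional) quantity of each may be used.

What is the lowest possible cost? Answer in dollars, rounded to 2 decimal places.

$27.87

Let x1 = kg of kaolin, x2 = kg of calcium carbonate, x3 = kg of phthalo green, x4 = kg of iron-oxide red.
Minimise 0.57x1 + 0.36x2 + 16.47x3 + 1.7x4 subject to:
  73x3 + 23x4 ≥ 109   (yellow component)
  161x3 ≥ 268   (blue component)
  2.6x1 + 2.7x2 + 2.05x3 + 5.1x4 ≥ 6.8   (density contribution)
  x1 ≤ 2.6
  x1, x2, x3, x4 ≥ 0.
The optimal basis is {calcium carbonate, phthalo green}; kaolin, iron-oxide red drop out. Binding constraints: blue component and density contribution.
That vertex is x2 = 1.255, x3 = 1.665.
Cost = 0.36·1.255 + 16.47·1.665 = 27.8744.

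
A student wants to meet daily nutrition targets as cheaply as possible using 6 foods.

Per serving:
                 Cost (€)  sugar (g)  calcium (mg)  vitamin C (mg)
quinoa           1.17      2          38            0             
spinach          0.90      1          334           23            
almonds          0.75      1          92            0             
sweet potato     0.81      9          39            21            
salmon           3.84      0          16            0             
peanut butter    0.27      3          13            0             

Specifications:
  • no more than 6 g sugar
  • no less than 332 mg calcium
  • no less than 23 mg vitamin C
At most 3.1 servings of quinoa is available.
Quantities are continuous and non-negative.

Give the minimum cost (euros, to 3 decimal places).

Set it up as a linear program. Let x1 = servings of quinoa, x2 = servings of spinach, x3 = servings of almonds, x4 = servings of sweet potato, x5 = servings of salmon, x6 = servings of peanut butter.
Minimise 1.17x1 + 0.9x2 + 0.75x3 + 0.81x4 + 3.84x5 + 0.27x6 with:
  2x1 + 1x2 + 1x3 + 9x4 + 3x6 ≤ 6   (sugar)
  38x1 + 334x2 + 92x3 + 39x4 + 16x5 + 13x6 ≥ 332   (calcium)
  23x2 + 21x4 ≥ 23   (vitamin C)
  x1 ≤ 3.1
  x1, x2, x3, x4, x5, x6 ≥ 0.
The optimal basis is {spinach, sweet potato}; quinoa, almonds, salmon, peanut butter drop out. The calcium and vitamin C requirements are met with equality.
That vertex is x2 = 0.9931, x4 = 0.00752.
Hence cost = 0.9·0.9931 + 0.81·0.00752 = €0.89988.

€0.900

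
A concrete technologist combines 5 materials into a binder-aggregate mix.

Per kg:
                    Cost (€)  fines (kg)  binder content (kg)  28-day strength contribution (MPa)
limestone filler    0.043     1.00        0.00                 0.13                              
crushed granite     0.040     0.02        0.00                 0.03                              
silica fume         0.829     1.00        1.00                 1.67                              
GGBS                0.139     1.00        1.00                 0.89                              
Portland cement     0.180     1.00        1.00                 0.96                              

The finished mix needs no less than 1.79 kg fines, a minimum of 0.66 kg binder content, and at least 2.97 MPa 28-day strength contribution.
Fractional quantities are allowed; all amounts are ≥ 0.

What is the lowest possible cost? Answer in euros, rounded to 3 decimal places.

Let x1 = kg of limestone filler, x2 = kg of crushed granite, x3 = kg of silica fume, x4 = kg of GGBS, x5 = kg of Portland cement.
Minimize 0.043x1 + 0.04x2 + 0.829x3 + 0.139x4 + 0.18x5 s.t.:
  1x1 + 0.02x2 + 1x3 + 1x4 + 1x5 ≥ 1.79   (fines)
  1x3 + 1x4 + 1x5 ≥ 0.66   (binder content)
  0.13x1 + 0.03x2 + 1.67x3 + 0.89x4 + 0.96x5 ≥ 2.97   (28-day strength contribution)
  x1, x2, x3, x4, x5 ≥ 0.
The optimal basis is {GGBS}; limestone filler, crushed granite, silica fume, Portland cement drop out. Binding constraint: 28-day strength contribution.
Solving gives x4 = 3.337.
Cost = 0.139·3.337 = 0.46384.

€0.464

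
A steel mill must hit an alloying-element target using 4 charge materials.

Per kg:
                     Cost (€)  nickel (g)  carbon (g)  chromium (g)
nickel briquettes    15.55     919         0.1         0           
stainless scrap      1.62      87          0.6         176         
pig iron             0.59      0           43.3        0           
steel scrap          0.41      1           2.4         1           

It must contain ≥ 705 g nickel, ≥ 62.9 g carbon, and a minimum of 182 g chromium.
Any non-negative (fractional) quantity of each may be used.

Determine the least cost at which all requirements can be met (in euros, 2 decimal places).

Treat it as an LP. Let x1 = kg of nickel briquettes, x2 = kg of stainless scrap, x3 = kg of pig iron, x4 = kg of steel scrap.
Minimise 15.55x1 + 1.62x2 + 0.59x3 + 0.41x4 s.t.:
  919x1 + 87x2 + 1x4 ≥ 705   (nickel)
  0.1x1 + 0.6x2 + 43.3x3 + 2.4x4 ≥ 62.9   (carbon)
  176x2 + 1x4 ≥ 182   (chromium)
  x1, x2, x3, x4 ≥ 0.
The cheapest feasible vertex uses only nickel briquettes, stainless scrap, pig iron; steel scrap is not used. There the nickel, carbon, chromium constraints are tight.
So nickel briquettes = 0.6692 kg, stainless scrap = 1.034 kg, pig iron = 1.437 kg.
Objective = 15.55·0.6692 + 1.62·1.034 + 0.59·1.437 = 12.9290.

€12.93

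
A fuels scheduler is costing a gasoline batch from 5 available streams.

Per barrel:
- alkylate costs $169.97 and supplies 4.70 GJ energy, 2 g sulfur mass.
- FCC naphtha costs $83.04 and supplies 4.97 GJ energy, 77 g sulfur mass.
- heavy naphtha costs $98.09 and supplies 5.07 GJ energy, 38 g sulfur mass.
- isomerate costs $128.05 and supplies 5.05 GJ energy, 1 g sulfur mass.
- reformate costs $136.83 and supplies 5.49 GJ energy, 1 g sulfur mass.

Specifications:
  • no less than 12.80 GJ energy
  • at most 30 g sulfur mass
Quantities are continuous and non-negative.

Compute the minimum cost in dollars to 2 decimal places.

Set it up as a linear program. Let x1 = barrels of alkylate, x2 = barrels of FCC naphtha, x3 = barrels of heavy naphtha, x4 = barrels of isomerate, x5 = barrels of reformate.
Minimize 169.97x1 + 83.04x2 + 98.09x3 + 128.05x4 + 136.83x5 subject to:
  4.7x1 + 4.97x2 + 5.07x3 + 5.05x4 + 5.49x5 ≥ 12.8   (energy)
  2x1 + 77x2 + 38x3 + 1x4 + 1x5 ≤ 30   (sulfur mass)
  x1, x2, x3, x4, x5 ≥ 0.
The optimal basis is {heavy naphtha, reformate}; alkylate, FCC naphtha, isomerate drop out. There the energy and sulfur mass constraints are tight.
That vertex is x3 = 0.74625, x5 = 1.6423.
Cost = 98.09·0.74625 + 136.83·1.6423 = 297.9156.

$297.92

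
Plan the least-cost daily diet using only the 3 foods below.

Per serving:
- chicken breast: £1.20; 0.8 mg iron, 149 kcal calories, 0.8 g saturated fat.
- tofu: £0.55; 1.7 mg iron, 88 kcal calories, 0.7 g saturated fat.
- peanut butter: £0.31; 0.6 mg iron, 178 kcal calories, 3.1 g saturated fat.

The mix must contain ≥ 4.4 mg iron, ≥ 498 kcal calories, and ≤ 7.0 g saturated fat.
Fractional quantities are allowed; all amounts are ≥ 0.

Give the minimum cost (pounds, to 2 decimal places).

Let x1 = servings of chicken breast, x2 = servings of tofu, x3 = servings of peanut butter.
min 1.2x1 + 0.55x2 + 0.31x3 subject to:
  0.8x1 + 1.7x2 + 0.6x3 ≥ 4.4   (iron)
  149x1 + 88x2 + 178x3 ≥ 498   (calories)
  0.8x1 + 0.7x2 + 3.1x3 ≤ 7   (saturated fat)
  x1, x2, x3 ≥ 0.
The optimal basis is {tofu, peanut butter}; chicken breast drops out. There the calories and saturated fat constraints are tight.
Optimal quantities: tofu = 2.009 servings, peanut butter = 1.804 servings.
Hence cost = 0.55·2.009 + 0.31·1.804 = £1.6642.

£1.66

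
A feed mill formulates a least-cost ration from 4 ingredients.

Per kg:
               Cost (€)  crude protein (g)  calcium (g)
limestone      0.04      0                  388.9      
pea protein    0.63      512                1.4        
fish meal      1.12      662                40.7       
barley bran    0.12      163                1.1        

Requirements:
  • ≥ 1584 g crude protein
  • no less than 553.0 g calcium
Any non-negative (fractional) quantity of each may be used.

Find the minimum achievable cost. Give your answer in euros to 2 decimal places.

Set it up as a linear program. Let x1 = kg of limestone, x2 = kg of pea protein, x3 = kg of fish meal, x4 = kg of barley bran.
min 0.04x1 + 0.63x2 + 1.12x3 + 0.12x4 subject to:
  512x2 + 662x3 + 163x4 ≥ 1584   (crude protein)
  388.9x1 + 1.4x2 + 40.7x3 + 1.1x4 ≥ 553   (calcium)
  x1, x2, x3, x4 ≥ 0.
The optimal basis is {limestone, barley bran}; pea protein, fish meal drop out. Binding constraints: crude protein and calcium.
So limestone = 1.394 kg, barley bran = 9.718 kg.
Total cost: 0.04·1.394 + 0.12·9.718 = 1.2219.

€1.22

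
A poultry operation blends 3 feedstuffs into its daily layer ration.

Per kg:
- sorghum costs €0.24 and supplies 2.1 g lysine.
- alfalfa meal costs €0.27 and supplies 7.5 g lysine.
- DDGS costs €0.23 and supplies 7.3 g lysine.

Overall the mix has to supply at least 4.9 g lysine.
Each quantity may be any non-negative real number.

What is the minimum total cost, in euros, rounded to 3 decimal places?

Let x1 = kg of sorghum, x2 = kg of alfalfa meal, x3 = kg of DDGS.
Minimize 0.24x1 + 0.27x2 + 0.23x3 with:
  2.1x1 + 7.5x2 + 7.3x3 ≥ 4.9   (lysine)
  x1, x2, x3 ≥ 0.
The cheapest feasible vertex uses only DDGS; sorghum, alfalfa meal are not used. Binding constraint: lysine.
Optimal quantities: DDGS = 0.6712 kg.
Total cost: 0.23·0.6712 = 0.15438.

€0.154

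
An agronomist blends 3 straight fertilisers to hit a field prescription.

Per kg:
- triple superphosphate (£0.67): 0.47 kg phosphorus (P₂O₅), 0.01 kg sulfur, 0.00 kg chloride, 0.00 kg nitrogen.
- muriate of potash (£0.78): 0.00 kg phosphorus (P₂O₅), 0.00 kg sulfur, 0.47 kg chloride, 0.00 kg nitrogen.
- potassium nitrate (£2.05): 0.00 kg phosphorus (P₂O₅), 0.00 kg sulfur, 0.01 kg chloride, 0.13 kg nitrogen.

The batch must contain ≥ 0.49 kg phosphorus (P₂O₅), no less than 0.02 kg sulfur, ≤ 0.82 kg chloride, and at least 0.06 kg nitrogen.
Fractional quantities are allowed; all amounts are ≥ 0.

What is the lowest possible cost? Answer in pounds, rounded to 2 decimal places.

£2.29

Let x1 = kg of triple superphosphate, x2 = kg of muriate of potash, x3 = kg of potassium nitrate.
Minimize 0.67x1 + 0.78x2 + 2.05x3 subject to:
  0.47x1 ≥ 0.49   (phosphorus (P₂O₅))
  0.01x1 ≥ 0.02   (sulfur)
  0.47x2 + 0.01x3 ≤ 0.82   (chloride)
  0.13x3 ≥ 0.06   (nitrogen)
  x1, x2, x3 ≥ 0.
The minimum-cost mix takes nothing from muriate of potash — only triple superphosphate, potassium nitrate. The sulfur and nitrogen requirements are met with equality.
Optimal quantities: triple superphosphate = 2 kg, potassium nitrate = 0.4615 kg.
Objective = 0.67·2 + 2.05·0.4615 = 2.2861.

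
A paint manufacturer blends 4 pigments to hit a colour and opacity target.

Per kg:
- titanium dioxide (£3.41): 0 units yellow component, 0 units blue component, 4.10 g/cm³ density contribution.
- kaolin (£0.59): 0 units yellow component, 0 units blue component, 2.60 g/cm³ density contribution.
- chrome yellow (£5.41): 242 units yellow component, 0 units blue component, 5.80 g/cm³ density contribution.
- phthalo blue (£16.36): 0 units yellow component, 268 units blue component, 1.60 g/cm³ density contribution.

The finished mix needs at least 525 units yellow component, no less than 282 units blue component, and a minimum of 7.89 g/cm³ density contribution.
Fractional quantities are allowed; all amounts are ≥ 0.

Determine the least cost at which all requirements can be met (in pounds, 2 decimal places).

£28.95

Treat it as an LP. Let x1 = kg of titanium dioxide, x2 = kg of kaolin, x3 = kg of chrome yellow, x4 = kg of phthalo blue.
Minimise 3.41x1 + 0.59x2 + 5.41x3 + 16.36x4 subject to:
  242x3 ≥ 525   (yellow component)
  268x4 ≥ 282   (blue component)
  4.1x1 + 2.6x2 + 5.8x3 + 1.6x4 ≥ 7.89   (density contribution)
  x1, x2, x3, x4 ≥ 0.
At the optimum only chrome yellow, phthalo blue are positive (titanium dioxide, kaolin = 0). The yellow component and blue component requirements are met with equality.
Solving gives x3 = 2.169, x4 = 1.052.
Hence cost = 5.41·2.169 + 16.36·1.052 = £28.94501.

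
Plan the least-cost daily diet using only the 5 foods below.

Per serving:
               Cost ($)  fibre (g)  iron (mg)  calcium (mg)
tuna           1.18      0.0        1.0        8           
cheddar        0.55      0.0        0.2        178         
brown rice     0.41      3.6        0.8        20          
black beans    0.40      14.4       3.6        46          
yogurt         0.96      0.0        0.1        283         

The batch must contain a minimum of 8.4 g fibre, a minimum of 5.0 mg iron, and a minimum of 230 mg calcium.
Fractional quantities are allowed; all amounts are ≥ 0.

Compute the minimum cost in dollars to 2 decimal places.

$1.06

This is a linear program. Let x1 = servings of tuna, x2 = servings of cheddar, x3 = servings of brown rice, x4 = servings of black beans, x5 = servings of yogurt.
Minimise 1.18x1 + 0.55x2 + 0.41x3 + 0.4x4 + 0.96x5 subject to:
  3.6x3 + 14.4x4 ≥ 8.4   (fibre)
  1x1 + 0.2x2 + 0.8x3 + 3.6x4 + 0.1x5 ≥ 5   (iron)
  8x1 + 178x2 + 20x3 + 46x4 + 283x5 ≥ 230   (calcium)
  x1, x2, x3, x4, x5 ≥ 0.
At the optimum only cheddar, black beans are positive (tuna, brown rice, yogurt = 0). The iron and calcium requirements are met with equality.
That vertex is x2 = 0.9468, x4 = 1.336.
Hence cost = 0.55·0.9468 + 0.4·1.336 = $1.0551.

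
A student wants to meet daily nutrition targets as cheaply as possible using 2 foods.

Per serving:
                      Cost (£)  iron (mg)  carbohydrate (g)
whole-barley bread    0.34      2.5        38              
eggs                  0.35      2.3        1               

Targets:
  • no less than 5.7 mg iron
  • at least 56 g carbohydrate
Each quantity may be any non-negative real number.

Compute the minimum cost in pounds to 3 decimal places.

£0.775

Let x1 = servings of whole-barley bread, x2 = servings of eggs.
Minimize 0.34x1 + 0.35x2 s.t.:
  2.5x1 + 2.3x2 ≥ 5.7   (iron)
  38x1 + 1x2 ≥ 56   (carbohydrate)
  x1, x2 ≥ 0.
The minimum-cost mix takes nothing from eggs — only whole-barley bread. There the iron constraint is tight.
That vertex is x1 = 2.28.
Hence cost = 0.34·2.28 = £0.77520.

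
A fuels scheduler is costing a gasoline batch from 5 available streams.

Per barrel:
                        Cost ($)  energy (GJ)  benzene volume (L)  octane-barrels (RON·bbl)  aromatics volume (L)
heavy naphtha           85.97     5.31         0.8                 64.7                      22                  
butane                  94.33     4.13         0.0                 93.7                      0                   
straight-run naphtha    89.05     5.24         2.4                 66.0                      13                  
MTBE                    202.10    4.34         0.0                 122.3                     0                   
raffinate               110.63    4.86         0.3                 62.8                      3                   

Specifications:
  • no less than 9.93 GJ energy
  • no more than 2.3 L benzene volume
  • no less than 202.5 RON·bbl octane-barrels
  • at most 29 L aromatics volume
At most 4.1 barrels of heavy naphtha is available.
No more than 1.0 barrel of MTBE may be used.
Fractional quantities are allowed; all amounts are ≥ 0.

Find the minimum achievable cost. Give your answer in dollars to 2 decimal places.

This is a linear program. Let x1 = barrels of heavy naphtha, x2 = barrels of butane, x3 = barrels of straight-run naphtha, x4 = barrels of MTBE, x5 = barrels of raffinate.
min 85.97x1 + 94.33x2 + 89.05x3 + 202.1x4 + 110.63x5 s.t.:
  5.31x1 + 4.13x2 + 5.24x3 + 4.34x4 + 4.86x5 ≥ 9.93   (energy)
  0.8x1 + 2.4x3 + 0.3x5 ≤ 2.3   (benzene volume)
  64.7x1 + 93.7x2 + 66x3 + 122.3x4 + 62.8x5 ≥ 202.5   (octane-barrels)
  22x1 + 13x3 + 3x5 ≤ 29   (aromatics volume)
  x1 ≤ 4.1
  x4 ≤ 1
  x1, x2, x3, x4, x5 ≥ 0.
The minimum-cost mix takes nothing from straight-run naphtha, MTBE, raffinate — only heavy naphtha, butane. The energy and octane-barrels requirements are met with equality.
Solving gives x1 = 0.4086, x2 = 1.879.
Cost = 85.97·0.4086 + 94.33·1.879 = 212.3734.

$212.37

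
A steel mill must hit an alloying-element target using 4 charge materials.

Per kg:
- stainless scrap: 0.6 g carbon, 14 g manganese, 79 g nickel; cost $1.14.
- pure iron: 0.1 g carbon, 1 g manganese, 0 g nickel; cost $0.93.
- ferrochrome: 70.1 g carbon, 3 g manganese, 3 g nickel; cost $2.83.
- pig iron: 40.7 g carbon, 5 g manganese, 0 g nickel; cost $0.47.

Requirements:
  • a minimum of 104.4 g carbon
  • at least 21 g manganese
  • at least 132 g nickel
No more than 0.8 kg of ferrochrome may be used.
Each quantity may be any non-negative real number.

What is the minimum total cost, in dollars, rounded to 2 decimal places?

Treat it as an LP. Let x1 = kg of stainless scrap, x2 = kg of pure iron, x3 = kg of ferrochrome, x4 = kg of pig iron.
min 1.14x1 + 0.93x2 + 2.83x3 + 0.47x4 subject to:
  0.6x1 + 0.1x2 + 70.1x3 + 40.7x4 ≥ 104.4   (carbon)
  14x1 + 1x2 + 3x3 + 5x4 ≥ 21   (manganese)
  79x1 + 3x3 ≥ 132   (nickel)
  x3 ≤ 0.8
  x1, x2, x3, x4 ≥ 0.
The optimal basis is {stainless scrap, pig iron}; pure iron, ferrochrome drop out. Binding constraints: carbon and nickel.
So stainless scrap = 1.671 kg, pig iron = 2.54 kg.
Total cost: 1.14·1.671 + 0.47·2.54 = 3.0987.

$3.10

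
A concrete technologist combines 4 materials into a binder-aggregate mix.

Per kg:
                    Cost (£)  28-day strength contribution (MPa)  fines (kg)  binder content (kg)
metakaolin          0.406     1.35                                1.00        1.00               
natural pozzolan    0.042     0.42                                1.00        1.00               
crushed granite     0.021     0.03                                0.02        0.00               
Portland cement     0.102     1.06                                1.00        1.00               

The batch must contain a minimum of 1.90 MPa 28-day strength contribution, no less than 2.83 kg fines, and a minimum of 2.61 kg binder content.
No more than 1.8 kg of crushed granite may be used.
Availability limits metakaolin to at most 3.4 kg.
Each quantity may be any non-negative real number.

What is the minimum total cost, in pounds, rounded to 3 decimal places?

£0.186

Let x1 = kg of metakaolin, x2 = kg of natural pozzolan, x3 = kg of crushed granite, x4 = kg of Portland cement.
min 0.406x1 + 0.042x2 + 0.021x3 + 0.102x4 s.t.:
  1.35x1 + 0.42x2 + 0.03x3 + 1.06x4 ≥ 1.9   (28-day strength contribution)
  1x1 + 1x2 + 0.02x3 + 1x4 ≥ 2.83   (fines)
  1x1 + 1x2 + 1x4 ≥ 2.61   (binder content)
  x3 ≤ 1.8
  x1 ≤ 3.4
  x1, x2, x3, x4 ≥ 0.
The optimal basis is {natural pozzolan, Portland cement}; metakaolin, crushed granite drop out. Binding constraints: 28-day strength contribution and fines.
So natural pozzolan = 1.718 kg, Portland cement = 1.112 kg.
Cost = 0.042·1.718 + 0.102·1.112 = 0.18558.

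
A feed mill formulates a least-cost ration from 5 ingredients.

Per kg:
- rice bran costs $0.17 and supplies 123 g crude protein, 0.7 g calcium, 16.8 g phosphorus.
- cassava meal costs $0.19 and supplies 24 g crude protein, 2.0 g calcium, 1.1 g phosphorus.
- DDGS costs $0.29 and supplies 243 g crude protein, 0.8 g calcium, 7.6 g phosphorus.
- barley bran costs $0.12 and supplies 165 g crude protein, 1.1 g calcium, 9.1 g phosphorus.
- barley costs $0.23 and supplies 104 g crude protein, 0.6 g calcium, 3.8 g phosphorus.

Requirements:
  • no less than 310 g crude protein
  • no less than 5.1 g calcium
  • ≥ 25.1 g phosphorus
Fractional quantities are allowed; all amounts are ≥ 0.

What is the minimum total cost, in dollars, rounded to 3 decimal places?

Set it up as a linear program. Let x1 = kg of rice bran, x2 = kg of cassava meal, x3 = kg of DDGS, x4 = kg of barley bran, x5 = kg of barley.
Minimise 0.17x1 + 0.19x2 + 0.29x3 + 0.12x4 + 0.23x5 with:
  123x1 + 24x2 + 243x3 + 165x4 + 104x5 ≥ 310   (crude protein)
  0.7x1 + 2x2 + 0.8x3 + 1.1x4 + 0.6x5 ≥ 5.1   (calcium)
  16.8x1 + 1.1x2 + 7.6x3 + 9.1x4 + 3.8x5 ≥ 25.1   (phosphorus)
  x1, x2, x3, x4, x5 ≥ 0.
At the optimum only cassava meal, barley bran are positive (rice bran, DDGS, barley = 0). The calcium and phosphorus requirements are met with equality.
Solving gives x2 = 1.107, x4 = 2.624.
Objective = 0.19·1.107 + 0.12·2.624 = 0.52521.

$0.525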